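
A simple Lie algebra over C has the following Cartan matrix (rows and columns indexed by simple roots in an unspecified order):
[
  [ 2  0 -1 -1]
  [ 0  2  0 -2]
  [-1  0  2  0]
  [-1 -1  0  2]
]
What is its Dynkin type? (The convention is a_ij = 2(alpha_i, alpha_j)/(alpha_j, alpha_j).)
C_4 (sp(8))

The matrix has rank 4 with 2's on the diagonal. Reading the off-diagonal entries as Dynkin edges (a single edge where a_ij = a_ji = -1; a double or triple edge where a_ij * a_ji = 2 or 3), the diagram is a chain of 4 nodes with a double edge at one end; the terminal node there is the unique long simple root (C_4). One simple-root ordering that puts it in standard form is (alpha_3, alpha_1, alpha_4, alpha_2). So the algebra is type C_4, i.e. sp(8).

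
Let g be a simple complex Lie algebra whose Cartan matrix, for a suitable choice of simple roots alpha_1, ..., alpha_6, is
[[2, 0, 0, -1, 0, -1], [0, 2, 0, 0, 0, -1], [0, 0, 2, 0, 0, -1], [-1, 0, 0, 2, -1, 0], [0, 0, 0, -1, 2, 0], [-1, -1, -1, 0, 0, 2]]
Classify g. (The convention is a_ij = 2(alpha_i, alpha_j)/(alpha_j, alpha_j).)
The matrix has rank 6 with 2's on the diagonal. Reading the off-diagonal entries as Dynkin edges (a single edge where a_ij = a_ji = -1; a double or triple edge where a_ij * a_ji = 2 or 3), the diagram is a chain of 4 nodes with a fork of two nodes at one end (D_6). One simple-root ordering that puts it in standard form is (alpha_5, alpha_4, alpha_1, alpha_6, alpha_2, alpha_3). So the algebra is type D_6, i.e. so(12).

D6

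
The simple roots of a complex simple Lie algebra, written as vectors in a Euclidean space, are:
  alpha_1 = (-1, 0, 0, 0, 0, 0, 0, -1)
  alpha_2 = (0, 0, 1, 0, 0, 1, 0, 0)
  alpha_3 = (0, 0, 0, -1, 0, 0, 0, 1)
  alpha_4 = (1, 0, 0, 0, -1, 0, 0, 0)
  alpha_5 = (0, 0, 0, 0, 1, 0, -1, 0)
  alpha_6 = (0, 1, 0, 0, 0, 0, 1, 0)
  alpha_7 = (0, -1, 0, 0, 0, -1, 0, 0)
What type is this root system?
type A_7

Compute the Cartan integers a_ij = 2(alpha_i, alpha_j)/(alpha_j, alpha_j); the resulting 7x7 Cartan matrix is
[[2, 0, -1, -1, 0, 0, 0], [0, 2, 0, 0, 0, 0, -1], [-1, 0, 2, 0, 0, 0, 0], [-1, 0, 0, 2, -1, 0, 0], [0, 0, 0, -1, 2, -1, 0], [0, 0, 0, 0, -1, 2, -1], [0, -1, 0, 0, 0, -1, 2]].
All simple roots have the same length, so the diagram is simply laced. The associated Dynkin diagram is a chain of 7 nodes with single edges (A_7), so the type is A_7 (the algebra sl(8)).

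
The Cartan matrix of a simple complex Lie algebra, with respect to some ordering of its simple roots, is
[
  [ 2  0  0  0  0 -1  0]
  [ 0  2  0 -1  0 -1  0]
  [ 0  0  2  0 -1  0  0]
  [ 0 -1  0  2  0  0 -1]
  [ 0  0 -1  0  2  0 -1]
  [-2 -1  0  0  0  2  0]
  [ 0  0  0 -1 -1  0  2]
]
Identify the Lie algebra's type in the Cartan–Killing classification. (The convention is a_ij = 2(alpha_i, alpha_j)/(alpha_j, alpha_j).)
type B_7

The matrix has rank 7 with 2's on the diagonal. Reading the off-diagonal entries as Dynkin edges (a single edge where a_ij = a_ji = -1; a double or triple edge where a_ij * a_ji = 2 or 3), the diagram is a chain of 7 nodes with a double edge at one end; the terminal node there is the unique short simple root (B_7). One simple-root ordering that puts it in standard form is (alpha_3, alpha_5, alpha_7, alpha_4, alpha_2, alpha_6, alpha_1). So the algebra is type B_7, i.e. so(15).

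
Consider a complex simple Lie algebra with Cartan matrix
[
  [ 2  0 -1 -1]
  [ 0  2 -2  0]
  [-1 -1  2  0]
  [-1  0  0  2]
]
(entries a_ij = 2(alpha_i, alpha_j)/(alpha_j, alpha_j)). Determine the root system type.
C_4 (sp(8))

The matrix has rank 4 with 2's on the diagonal. Reading the off-diagonal entries as Dynkin edges (a single edge where a_ij = a_ji = -1; a double or triple edge where a_ij * a_ji = 2 or 3), the diagram is a chain of 4 nodes with a double edge at one end; the terminal node there is the unique long simple root (C_4). One simple-root ordering that puts it in standard form is (alpha_4, alpha_1, alpha_3, alpha_2). So the algebra is type C_4, i.e. sp(8).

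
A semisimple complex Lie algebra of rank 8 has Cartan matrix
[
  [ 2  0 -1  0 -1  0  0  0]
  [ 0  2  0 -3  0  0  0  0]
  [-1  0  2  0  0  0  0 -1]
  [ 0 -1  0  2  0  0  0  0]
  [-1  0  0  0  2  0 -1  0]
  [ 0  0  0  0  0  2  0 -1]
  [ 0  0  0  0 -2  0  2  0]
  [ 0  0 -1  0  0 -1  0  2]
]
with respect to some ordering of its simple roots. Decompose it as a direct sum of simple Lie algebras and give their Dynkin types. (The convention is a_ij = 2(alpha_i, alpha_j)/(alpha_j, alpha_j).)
type C_6 ⊕ type G_2

The diagram associated to this matrix has two connected components: the simple roots {alpha_1, alpha_3, alpha_5, alpha_6, alpha_7, alpha_8} form a chain of 6 nodes with a double edge at one end; the terminal node there is the unique long simple root (C_6), and {alpha_2, alpha_4} form two nodes joined by a triple edge (G_2). A semisimple Lie algebra decomposes uniquely as the direct sum of simple ideals, one per connected component of its Dynkin diagram, so g ≅ C_6 ⊕ G_2 (dimension 78 + 14 = 92).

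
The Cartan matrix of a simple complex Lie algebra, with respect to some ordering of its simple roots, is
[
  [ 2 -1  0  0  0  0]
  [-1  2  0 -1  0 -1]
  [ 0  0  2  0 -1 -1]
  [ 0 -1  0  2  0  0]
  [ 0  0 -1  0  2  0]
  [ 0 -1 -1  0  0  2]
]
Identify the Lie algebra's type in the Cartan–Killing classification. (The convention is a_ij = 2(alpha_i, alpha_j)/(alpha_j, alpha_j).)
D_6 (so(12))

The matrix has rank 6 with 2's on the diagonal. Reading the off-diagonal entries as Dynkin edges (a single edge where a_ij = a_ji = -1; a double or triple edge where a_ij * a_ji = 2 or 3), the diagram is a chain of 4 nodes with a fork of two nodes at one end (D_6). One simple-root ordering that puts it in standard form is (alpha_5, alpha_3, alpha_6, alpha_2, alpha_1, alpha_4). So the algebra is type D_6, i.e. so(12).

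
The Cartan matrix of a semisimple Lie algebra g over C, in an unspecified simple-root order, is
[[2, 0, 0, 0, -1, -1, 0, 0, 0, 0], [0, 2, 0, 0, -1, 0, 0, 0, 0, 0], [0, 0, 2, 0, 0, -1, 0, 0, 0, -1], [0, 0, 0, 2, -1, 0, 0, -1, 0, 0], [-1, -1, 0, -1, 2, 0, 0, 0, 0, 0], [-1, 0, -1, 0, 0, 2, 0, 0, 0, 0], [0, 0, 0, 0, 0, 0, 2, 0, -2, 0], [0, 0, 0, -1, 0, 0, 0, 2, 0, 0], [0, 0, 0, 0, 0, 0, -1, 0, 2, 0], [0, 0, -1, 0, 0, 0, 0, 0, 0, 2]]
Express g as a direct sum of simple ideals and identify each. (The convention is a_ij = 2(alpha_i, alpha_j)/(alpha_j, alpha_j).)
B_2 (so(5)) + E_8

The diagram associated to this matrix has two connected components: the simple roots {alpha_7, alpha_9} form a chain of 2 nodes with a double edge at one end; the terminal node there is the unique short simple root (B_2), and {alpha_1, alpha_2, alpha_3, alpha_4, alpha_5, alpha_6, alpha_8, alpha_10} form a chain of 7 nodes with one extra node attached to the third node from one end (E_8). A semisimple Lie algebra decomposes uniquely as the direct sum of simple ideals, one per connected component of its Dynkin diagram, so g ≅ B_2 ⊕ E_8 (dimension 10 + 248 = 258).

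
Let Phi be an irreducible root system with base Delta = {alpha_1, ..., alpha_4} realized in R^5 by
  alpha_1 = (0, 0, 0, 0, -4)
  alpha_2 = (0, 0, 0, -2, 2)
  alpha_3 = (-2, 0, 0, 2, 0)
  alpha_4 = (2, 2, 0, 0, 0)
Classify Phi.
Compute the Cartan integers a_ij = 2(alpha_i, alpha_j)/(alpha_j, alpha_j); the resulting 4x4 Cartan matrix is
[[2, -2, 0, 0], [-1, 2, -1, 0], [0, -1, 2, -1], [0, 0, -1, 2]].
The roots have two lengths (squared-length ratio 2:1); the short ones are alpha_{2,3,4}. The associated Dynkin diagram is a chain of 4 nodes with a double edge at one end; the terminal node there is the unique long simple root (C_4), so the type is C_4 (the algebra sp(8)).

C4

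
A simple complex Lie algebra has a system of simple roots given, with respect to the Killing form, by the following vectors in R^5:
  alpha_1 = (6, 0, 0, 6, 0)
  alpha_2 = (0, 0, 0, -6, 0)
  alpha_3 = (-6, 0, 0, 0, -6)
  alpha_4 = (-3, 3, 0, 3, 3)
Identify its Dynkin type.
F_4

Compute the Cartan integers a_ij = 2(alpha_i, alpha_j)/(alpha_j, alpha_j); the resulting 4x4 Cartan matrix is
[[2, -2, -1, 0], [-1, 2, 0, -1], [-1, 0, 2, 0], [0, -1, 0, 2]].
The roots have two lengths (squared-length ratio 2:1); the short ones are alpha_{2,4}. The associated Dynkin diagram is a chain of 4 nodes with a double edge between the middle two (F_4), so the type is F_4.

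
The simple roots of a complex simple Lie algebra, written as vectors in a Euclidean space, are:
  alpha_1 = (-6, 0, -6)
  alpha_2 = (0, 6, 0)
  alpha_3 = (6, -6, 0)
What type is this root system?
B_3 (so(7))

Compute the Cartan integers a_ij = 2(alpha_i, alpha_j)/(alpha_j, alpha_j); the resulting 3x3 Cartan matrix is
[[2, 0, -1], [0, 2, -1], [-1, -2, 2]].
The roots have two lengths (squared-length ratio 2:1); the short ones are alpha_{2}. The associated Dynkin diagram is a chain of 3 nodes with a double edge at one end; the terminal node there is the unique short simple root (B_3), so the type is B_3 (the algebra so(7)).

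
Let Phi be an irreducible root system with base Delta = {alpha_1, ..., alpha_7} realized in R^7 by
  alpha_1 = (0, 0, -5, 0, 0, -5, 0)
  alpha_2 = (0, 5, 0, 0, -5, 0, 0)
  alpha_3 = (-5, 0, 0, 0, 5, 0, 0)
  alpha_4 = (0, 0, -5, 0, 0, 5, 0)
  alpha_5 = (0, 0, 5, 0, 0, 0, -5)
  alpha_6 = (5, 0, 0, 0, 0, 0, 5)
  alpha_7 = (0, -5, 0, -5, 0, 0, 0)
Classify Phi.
Compute the Cartan integers a_ij = 2(alpha_i, alpha_j)/(alpha_j, alpha_j); the resulting 7x7 Cartan matrix is
[[2, 0, 0, 0, -1, 0, 0], [0, 2, -1, 0, 0, 0, -1], [0, -1, 2, 0, 0, -1, 0], [0, 0, 0, 2, -1, 0, 0], [-1, 0, 0, -1, 2, -1, 0], [0, 0, -1, 0, -1, 2, 0], [0, -1, 0, 0, 0, 0, 2]].
All simple roots have the same length, so the diagram is simply laced. The associated Dynkin diagram is a chain of 5 nodes with a fork of two nodes at one end (D_7), so the type is D_7 (the algebra so(14)).

type D_7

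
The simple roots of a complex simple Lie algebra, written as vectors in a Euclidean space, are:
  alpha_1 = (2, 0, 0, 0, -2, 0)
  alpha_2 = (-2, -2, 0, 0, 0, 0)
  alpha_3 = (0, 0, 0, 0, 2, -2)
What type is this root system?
type A_3

Compute the Cartan integers a_ij = 2(alpha_i, alpha_j)/(alpha_j, alpha_j); the resulting 3x3 Cartan matrix is
[[2, -1, -1], [-1, 2, 0], [-1, 0, 2]].
All simple roots have the same length, so the diagram is simply laced. The associated Dynkin diagram is a chain of 3 nodes with single edges (A_3), so the type is A_3 (the algebra sl(4)).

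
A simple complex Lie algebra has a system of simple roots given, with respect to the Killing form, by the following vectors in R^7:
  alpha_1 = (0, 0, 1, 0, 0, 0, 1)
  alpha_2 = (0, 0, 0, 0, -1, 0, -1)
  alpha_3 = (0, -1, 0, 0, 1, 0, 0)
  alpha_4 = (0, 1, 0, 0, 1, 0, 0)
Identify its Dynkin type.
Compute the Cartan integers a_ij = 2(alpha_i, alpha_j)/(alpha_j, alpha_j); the resulting 4x4 Cartan matrix is
[[2, -1, 0, 0], [-1, 2, -1, -1], [0, -1, 2, 0], [0, -1, 0, 2]].
All simple roots have the same length, so the diagram is simply laced. The associated Dynkin diagram is a chain of 2 nodes with a fork of two nodes at one end (D_4), so the type is D_4 (the algebra so(8)).

type D_4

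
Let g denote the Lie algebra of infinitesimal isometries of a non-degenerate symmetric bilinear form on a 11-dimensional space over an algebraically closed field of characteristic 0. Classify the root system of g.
This is so(11) with 11 odd, which has dimension 11(11-1)/2 = 55 and rank (11-1)/2 = 5. In the classification of classical Lie algebras, the orthogonal algebra so(2n+1) in an odd number of variables has type B_n; here n = 5, so the Dynkin diagram is a chain of 5 nodes with a double edge at one end; the terminal node there is the unique short simple root (B_5). Hence the type is B_5.

B_5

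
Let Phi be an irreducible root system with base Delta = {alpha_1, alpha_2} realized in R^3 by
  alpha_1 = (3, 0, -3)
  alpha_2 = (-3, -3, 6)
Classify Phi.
Compute the Cartan integers a_ij = 2(alpha_i, alpha_j)/(alpha_j, alpha_j); the resulting 2x2 Cartan matrix is
[[2, -1], [-3, 2]].
The roots have two lengths (squared-length ratio 3:1); the short ones are alpha_{1}. The associated Dynkin diagram is two nodes joined by a triple edge (G_2), so the type is G_2.

type G_2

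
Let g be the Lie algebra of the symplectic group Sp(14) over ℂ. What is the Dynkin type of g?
This is sp(14), which has dimension 14(14+1)/2 = 105 and rank 14/2 = 7. In the classification of classical Lie algebras, the symplectic algebra sp(2n) has type C_n; here n = 7, so the Dynkin diagram is a chain of 7 nodes with a double edge at one end; the terminal node there is the unique long simple root (C_7). Hence the type is C_7.

C_7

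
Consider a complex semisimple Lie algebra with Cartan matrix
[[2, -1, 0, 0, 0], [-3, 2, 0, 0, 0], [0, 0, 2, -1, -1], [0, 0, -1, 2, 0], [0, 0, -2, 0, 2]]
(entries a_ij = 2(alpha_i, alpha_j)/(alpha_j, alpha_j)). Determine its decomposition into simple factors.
C3 ⊕ G2

The diagram associated to this matrix has two connected components: the simple roots {alpha_3, alpha_4, alpha_5} form a chain of 3 nodes with a double edge at one end; the terminal node there is the unique long simple root (C_3), and {alpha_1, alpha_2} form two nodes joined by a triple edge (G_2). A semisimple Lie algebra decomposes uniquely as the direct sum of simple ideals, one per connected component of its Dynkin diagram, so g ≅ C_3 ⊕ G_2 (dimension 21 + 14 = 35).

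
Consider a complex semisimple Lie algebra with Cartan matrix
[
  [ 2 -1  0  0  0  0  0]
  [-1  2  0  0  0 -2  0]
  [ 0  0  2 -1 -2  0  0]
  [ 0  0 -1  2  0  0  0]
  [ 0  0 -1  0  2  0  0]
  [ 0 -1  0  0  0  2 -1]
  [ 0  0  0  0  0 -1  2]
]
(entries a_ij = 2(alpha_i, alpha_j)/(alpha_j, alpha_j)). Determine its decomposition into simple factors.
type B_3 + type F_4

The diagram associated to this matrix has two connected components: the simple roots {alpha_3, alpha_4, alpha_5} form a chain of 3 nodes with a double edge at one end; the terminal node there is the unique short simple root (B_3), and {alpha_1, alpha_2, alpha_6, alpha_7} form a chain of 4 nodes with a double edge between the middle two (F_4). A semisimple Lie algebra decomposes uniquely as the direct sum of simple ideals, one per connected component of its Dynkin diagram, so g ≅ B_3 ⊕ F_4 (dimension 21 + 52 = 73).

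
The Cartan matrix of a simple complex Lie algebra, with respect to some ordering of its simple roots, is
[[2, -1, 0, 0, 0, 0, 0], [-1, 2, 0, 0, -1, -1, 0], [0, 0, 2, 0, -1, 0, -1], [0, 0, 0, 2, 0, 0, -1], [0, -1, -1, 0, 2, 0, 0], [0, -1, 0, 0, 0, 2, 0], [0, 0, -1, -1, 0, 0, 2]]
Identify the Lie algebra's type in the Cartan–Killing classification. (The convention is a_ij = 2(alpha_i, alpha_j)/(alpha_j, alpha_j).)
The matrix has rank 7 with 2's on the diagonal. Reading the off-diagonal entries as Dynkin edges (a single edge where a_ij = a_ji = -1; a double or triple edge where a_ij * a_ji = 2 or 3), the diagram is a chain of 5 nodes with a fork of two nodes at one end (D_7). One simple-root ordering that puts it in standard form is (alpha_4, alpha_7, alpha_3, alpha_5, alpha_2, alpha_1, alpha_6). So the algebra is type D_7, i.e. so(14).

type D_7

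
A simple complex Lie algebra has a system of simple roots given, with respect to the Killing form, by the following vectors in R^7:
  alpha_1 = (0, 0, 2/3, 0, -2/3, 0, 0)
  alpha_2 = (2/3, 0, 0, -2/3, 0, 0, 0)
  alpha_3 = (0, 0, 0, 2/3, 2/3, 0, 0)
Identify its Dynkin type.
A_3

Compute the Cartan integers a_ij = 2(alpha_i, alpha_j)/(alpha_j, alpha_j); the resulting 3x3 Cartan matrix is
[[2, 0, -1], [0, 2, -1], [-1, -1, 2]].
All simple roots have the same length, so the diagram is simply laced. The associated Dynkin diagram is a chain of 3 nodes with single edges (A_3), so the type is A_3 (the algebra sl(4)).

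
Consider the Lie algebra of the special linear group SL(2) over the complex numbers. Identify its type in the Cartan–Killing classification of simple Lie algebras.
This is sl(2), which has dimension 2^2 - 1 = 3 and rank 2 - 1 = 1 (a Cartan subalgebra is the diagonal traceless matrices). In the classification of classical Lie algebras, the special linear algebra sl(n+1) has type A_n; here n = 1, so the Dynkin diagram is a chain of 1 nodes with single edges (A_1). Hence the type is A_1.

type A_1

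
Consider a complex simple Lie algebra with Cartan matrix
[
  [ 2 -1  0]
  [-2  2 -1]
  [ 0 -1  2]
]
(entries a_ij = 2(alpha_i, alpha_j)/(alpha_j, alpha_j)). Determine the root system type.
The matrix has rank 3 with 2's on the diagonal. Reading the off-diagonal entries as Dynkin edges (a single edge where a_ij = a_ji = -1; a double or triple edge where a_ij * a_ji = 2 or 3), the diagram is a chain of 3 nodes with a double edge at one end; the terminal node there is the unique short simple root (B_3). One simple-root ordering that puts it in standard form is (alpha_3, alpha_2, alpha_1). So the algebra is type B_3, i.e. so(7).

type B_3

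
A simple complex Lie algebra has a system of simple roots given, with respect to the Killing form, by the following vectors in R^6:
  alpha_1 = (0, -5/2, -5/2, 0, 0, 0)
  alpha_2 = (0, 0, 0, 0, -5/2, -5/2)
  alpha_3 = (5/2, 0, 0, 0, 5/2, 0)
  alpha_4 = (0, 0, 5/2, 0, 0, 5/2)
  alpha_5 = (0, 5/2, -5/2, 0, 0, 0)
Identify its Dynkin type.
D5

Compute the Cartan integers a_ij = 2(alpha_i, alpha_j)/(alpha_j, alpha_j); the resulting 5x5 Cartan matrix is
[[2, 0, 0, -1, 0], [0, 2, -1, -1, 0], [0, -1, 2, 0, 0], [-1, -1, 0, 2, -1], [0, 0, 0, -1, 2]].
All simple roots have the same length, so the diagram is simply laced. The associated Dynkin diagram is a chain of 3 nodes with a fork of two nodes at one end (D_5), so the type is D_5 (the algebra so(10)).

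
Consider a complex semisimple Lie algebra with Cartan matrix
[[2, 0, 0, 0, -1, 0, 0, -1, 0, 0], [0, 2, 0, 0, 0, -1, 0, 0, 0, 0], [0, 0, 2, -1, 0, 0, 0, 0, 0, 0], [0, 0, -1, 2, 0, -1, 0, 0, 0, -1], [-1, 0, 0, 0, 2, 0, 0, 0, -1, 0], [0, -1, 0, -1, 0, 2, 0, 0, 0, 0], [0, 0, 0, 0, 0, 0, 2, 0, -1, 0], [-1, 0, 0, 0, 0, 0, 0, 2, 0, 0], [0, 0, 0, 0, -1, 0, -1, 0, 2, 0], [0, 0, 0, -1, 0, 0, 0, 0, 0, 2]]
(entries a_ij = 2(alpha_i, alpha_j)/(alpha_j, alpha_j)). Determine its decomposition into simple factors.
A_5 + D_5

The diagram associated to this matrix has two connected components: the simple roots {alpha_1, alpha_5, alpha_7, alpha_8, alpha_9} form a chain of 5 nodes with single edges (A_5), and {alpha_2, alpha_3, alpha_4, alpha_6, alpha_10} form a chain of 3 nodes with a fork of two nodes at one end (D_5). A semisimple Lie algebra decomposes uniquely as the direct sum of simple ideals, one per connected component of its Dynkin diagram, so g ≅ A_5 ⊕ D_5 (dimension 35 + 45 = 80).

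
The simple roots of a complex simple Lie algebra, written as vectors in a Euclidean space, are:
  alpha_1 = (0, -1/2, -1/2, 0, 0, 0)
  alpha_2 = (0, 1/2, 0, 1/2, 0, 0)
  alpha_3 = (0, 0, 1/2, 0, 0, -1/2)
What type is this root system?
Compute the Cartan integers a_ij = 2(alpha_i, alpha_j)/(alpha_j, alpha_j); the resulting 3x3 Cartan matrix is
[[2, -1, -1], [-1, 2, 0], [-1, 0, 2]].
All simple roots have the same length, so the diagram is simply laced. The associated Dynkin diagram is a chain of 3 nodes with single edges (A_3), so the type is A_3 (the algebra sl(4)).

A3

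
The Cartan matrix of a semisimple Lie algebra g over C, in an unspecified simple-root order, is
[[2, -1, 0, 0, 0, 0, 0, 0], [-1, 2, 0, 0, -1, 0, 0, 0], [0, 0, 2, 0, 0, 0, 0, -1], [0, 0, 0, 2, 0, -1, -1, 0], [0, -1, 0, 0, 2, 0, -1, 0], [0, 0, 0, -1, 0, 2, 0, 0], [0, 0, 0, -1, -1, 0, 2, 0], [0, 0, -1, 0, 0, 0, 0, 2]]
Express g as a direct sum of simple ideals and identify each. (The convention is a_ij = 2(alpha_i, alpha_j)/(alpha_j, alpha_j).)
A_2 (sl(3)) ⊕ A_6 (sl(7))

The diagram associated to this matrix has two connected components: the simple roots {alpha_3, alpha_8} form a chain of 2 nodes with single edges (A_2), and {alpha_1, alpha_2, alpha_4, alpha_5, alpha_6, alpha_7} form a chain of 6 nodes with single edges (A_6). A semisimple Lie algebra decomposes uniquely as the direct sum of simple ideals, one per connected component of its Dynkin diagram, so g ≅ A_2 ⊕ A_6 (dimension 8 + 48 = 56).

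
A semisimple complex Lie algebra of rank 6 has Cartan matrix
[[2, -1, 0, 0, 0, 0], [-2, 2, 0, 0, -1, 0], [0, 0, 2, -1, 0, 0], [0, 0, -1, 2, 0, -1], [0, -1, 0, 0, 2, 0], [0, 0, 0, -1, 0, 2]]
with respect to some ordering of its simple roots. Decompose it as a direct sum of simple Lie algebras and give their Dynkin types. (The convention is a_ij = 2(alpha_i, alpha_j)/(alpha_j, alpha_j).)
The diagram associated to this matrix has two connected components: the simple roots {alpha_3, alpha_4, alpha_6} form a chain of 3 nodes with single edges (A_3), and {alpha_1, alpha_2, alpha_5} form a chain of 3 nodes with a double edge at one end; the terminal node there is the unique short simple root (B_3). A semisimple Lie algebra decomposes uniquely as the direct sum of simple ideals, one per connected component of its Dynkin diagram, so g ≅ A_3 ⊕ B_3 (dimension 15 + 21 = 36).

A_3 + B_3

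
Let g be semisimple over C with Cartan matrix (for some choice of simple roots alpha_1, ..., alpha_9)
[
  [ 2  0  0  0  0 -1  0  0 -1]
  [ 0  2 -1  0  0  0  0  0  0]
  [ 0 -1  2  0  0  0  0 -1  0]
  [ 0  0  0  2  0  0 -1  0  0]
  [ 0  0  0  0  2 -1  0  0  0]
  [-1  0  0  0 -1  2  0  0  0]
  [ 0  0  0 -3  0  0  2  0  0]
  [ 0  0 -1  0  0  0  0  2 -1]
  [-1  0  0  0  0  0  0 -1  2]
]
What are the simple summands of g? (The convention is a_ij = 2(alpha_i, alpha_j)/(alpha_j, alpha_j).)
The diagram associated to this matrix has two connected components: the simple roots {alpha_1, alpha_2, alpha_3, alpha_5, alpha_6, alpha_8, alpha_9} form a chain of 7 nodes with single edges (A_7), and {alpha_4, alpha_7} form two nodes joined by a triple edge (G_2). A semisimple Lie algebra decomposes uniquely as the direct sum of simple ideals, one per connected component of its Dynkin diagram, so g ≅ A_7 ⊕ G_2 (dimension 63 + 14 = 77).

type A_7 ⊕ type G_2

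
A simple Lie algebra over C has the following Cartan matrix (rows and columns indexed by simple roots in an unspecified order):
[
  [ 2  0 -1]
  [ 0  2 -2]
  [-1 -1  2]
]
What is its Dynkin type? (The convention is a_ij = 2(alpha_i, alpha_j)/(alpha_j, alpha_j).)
C3

The matrix has rank 3 with 2's on the diagonal. Reading the off-diagonal entries as Dynkin edges (a single edge where a_ij = a_ji = -1; a double or triple edge where a_ij * a_ji = 2 or 3), the diagram is a chain of 3 nodes with a double edge at one end; the terminal node there is the unique long simple root (C_3). One simple-root ordering that puts it in standard form is (alpha_1, alpha_3, alpha_2). So the algebra is type C_3, i.e. sp(6).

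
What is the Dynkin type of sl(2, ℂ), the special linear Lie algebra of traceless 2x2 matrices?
A_1 (sl(2))

This is sl(2), which has dimension 2^2 - 1 = 3 and rank 2 - 1 = 1 (a Cartan subalgebra is the diagonal traceless matrices). In the classification of classical Lie algebras, the special linear algebra sl(n+1) has type A_n; here n = 1, so the Dynkin diagram is a chain of 1 nodes with single edges (A_1). Hence the type is A_1.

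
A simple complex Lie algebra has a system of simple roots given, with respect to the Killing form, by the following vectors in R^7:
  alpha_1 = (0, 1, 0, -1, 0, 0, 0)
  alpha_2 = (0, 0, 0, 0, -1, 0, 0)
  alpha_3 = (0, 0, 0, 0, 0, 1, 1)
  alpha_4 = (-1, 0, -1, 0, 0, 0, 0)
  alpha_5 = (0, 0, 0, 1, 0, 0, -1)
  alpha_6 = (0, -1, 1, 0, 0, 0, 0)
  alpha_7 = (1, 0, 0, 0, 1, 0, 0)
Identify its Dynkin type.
B_7 (so(15))

Compute the Cartan integers a_ij = 2(alpha_i, alpha_j)/(alpha_j, alpha_j); the resulting 7x7 Cartan matrix is
[[2, 0, 0, 0, -1, -1, 0], [0, 2, 0, 0, 0, 0, -1], [0, 0, 2, 0, -1, 0, 0], [0, 0, 0, 2, 0, -1, -1], [-1, 0, -1, 0, 2, 0, 0], [-1, 0, 0, -1, 0, 2, 0], [0, -2, 0, -1, 0, 0, 2]].
The roots have two lengths (squared-length ratio 2:1); the short ones are alpha_{2}. The associated Dynkin diagram is a chain of 7 nodes with a double edge at one end; the terminal node there is the unique short simple root (B_7), so the type is B_7 (the algebra so(15)).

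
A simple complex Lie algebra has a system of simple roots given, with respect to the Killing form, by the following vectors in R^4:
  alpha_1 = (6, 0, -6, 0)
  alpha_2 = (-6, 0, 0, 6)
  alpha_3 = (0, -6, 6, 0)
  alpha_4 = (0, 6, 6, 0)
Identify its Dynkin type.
Compute the Cartan integers a_ij = 2(alpha_i, alpha_j)/(alpha_j, alpha_j); the resulting 4x4 Cartan matrix is
[[2, -1, -1, -1], [-1, 2, 0, 0], [-1, 0, 2, 0], [-1, 0, 0, 2]].
All simple roots have the same length, so the diagram is simply laced. The associated Dynkin diagram is a chain of 2 nodes with a fork of two nodes at one end (D_4), so the type is D_4 (the algebra so(8)).

D_4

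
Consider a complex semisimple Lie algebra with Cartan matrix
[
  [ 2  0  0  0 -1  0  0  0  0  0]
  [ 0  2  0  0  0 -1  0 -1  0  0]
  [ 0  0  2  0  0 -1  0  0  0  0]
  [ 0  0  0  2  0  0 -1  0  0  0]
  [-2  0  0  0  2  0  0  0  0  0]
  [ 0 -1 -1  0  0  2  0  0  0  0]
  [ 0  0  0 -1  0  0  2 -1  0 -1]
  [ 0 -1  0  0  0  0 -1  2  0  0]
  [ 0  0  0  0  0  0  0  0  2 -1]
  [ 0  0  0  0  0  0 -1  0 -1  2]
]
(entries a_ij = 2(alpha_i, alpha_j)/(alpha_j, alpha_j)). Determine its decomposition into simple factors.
B_2 ⊕ E_8

The diagram associated to this matrix has two connected components: the simple roots {alpha_1, alpha_5} form a chain of 2 nodes with a double edge at one end; the terminal node there is the unique short simple root (B_2), and {alpha_2, alpha_3, alpha_4, alpha_6, alpha_7, alpha_8, alpha_9, alpha_10} form a chain of 7 nodes with one extra node attached to the third node from one end (E_8). A semisimple Lie algebra decomposes uniquely as the direct sum of simple ideals, one per connected component of its Dynkin diagram, so g ≅ B_2 ⊕ E_8 (dimension 10 + 248 = 258).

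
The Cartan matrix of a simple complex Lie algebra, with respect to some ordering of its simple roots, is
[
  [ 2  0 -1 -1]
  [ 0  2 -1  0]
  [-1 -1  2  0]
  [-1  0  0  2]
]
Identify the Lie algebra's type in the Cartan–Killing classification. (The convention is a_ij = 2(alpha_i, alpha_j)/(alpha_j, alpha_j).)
The matrix has rank 4 with 2's on the diagonal. Reading the off-diagonal entries as Dynkin edges (a single edge where a_ij = a_ji = -1; a double or triple edge where a_ij * a_ji = 2 or 3), the diagram is a chain of 4 nodes with single edges (A_4). One simple-root ordering that puts it in standard form is (alpha_2, alpha_3, alpha_1, alpha_4). So the algebra is type A_4, i.e. sl(5).

A_4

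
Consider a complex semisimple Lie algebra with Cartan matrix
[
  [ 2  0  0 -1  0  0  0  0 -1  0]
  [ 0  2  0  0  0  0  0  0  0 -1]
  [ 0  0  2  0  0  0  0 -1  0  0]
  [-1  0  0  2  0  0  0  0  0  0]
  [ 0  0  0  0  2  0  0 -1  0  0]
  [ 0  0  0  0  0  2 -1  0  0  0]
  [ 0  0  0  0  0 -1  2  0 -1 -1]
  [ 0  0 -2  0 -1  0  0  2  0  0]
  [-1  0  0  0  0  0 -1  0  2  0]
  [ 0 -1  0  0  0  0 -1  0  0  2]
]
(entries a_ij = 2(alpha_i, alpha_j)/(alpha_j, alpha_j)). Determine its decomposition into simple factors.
The diagram associated to this matrix has two connected components: the simple roots {alpha_3, alpha_5, alpha_8} form a chain of 3 nodes with a double edge at one end; the terminal node there is the unique short simple root (B_3), and {alpha_1, alpha_2, alpha_4, alpha_6, alpha_7, alpha_9, alpha_10} form a chain of 6 nodes with one extra node attached to the third node from one end (E_7). A semisimple Lie algebra decomposes uniquely as the direct sum of simple ideals, one per connected component of its Dynkin diagram, so g ≅ B_3 ⊕ E_7 (dimension 21 + 133 = 154).

type B_3 + type E_7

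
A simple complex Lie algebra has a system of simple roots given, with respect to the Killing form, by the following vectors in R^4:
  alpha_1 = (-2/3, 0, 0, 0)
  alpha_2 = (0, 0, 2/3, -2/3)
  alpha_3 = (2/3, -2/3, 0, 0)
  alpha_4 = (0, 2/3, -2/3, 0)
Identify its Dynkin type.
type B_4

Compute the Cartan integers a_ij = 2(alpha_i, alpha_j)/(alpha_j, alpha_j); the resulting 4x4 Cartan matrix is
[[2, 0, -1, 0], [0, 2, 0, -1], [-2, 0, 2, -1], [0, -1, -1, 2]].
The roots have two lengths (squared-length ratio 2:1); the short ones are alpha_{1}. The associated Dynkin diagram is a chain of 4 nodes with a double edge at one end; the terminal node there is the unique short simple root (B_4), so the type is B_4 (the algebra so(9)).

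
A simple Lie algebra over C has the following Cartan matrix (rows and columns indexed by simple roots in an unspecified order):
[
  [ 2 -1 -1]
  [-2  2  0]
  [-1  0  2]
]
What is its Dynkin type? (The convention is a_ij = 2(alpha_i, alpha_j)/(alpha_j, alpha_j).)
C_3

The matrix has rank 3 with 2's on the diagonal. Reading the off-diagonal entries as Dynkin edges (a single edge where a_ij = a_ji = -1; a double or triple edge where a_ij * a_ji = 2 or 3), the diagram is a chain of 3 nodes with a double edge at one end; the terminal node there is the unique long simple root (C_3). One simple-root ordering that puts it in standard form is (alpha_3, alpha_1, alpha_2). So the algebra is type C_3, i.e. sp(6).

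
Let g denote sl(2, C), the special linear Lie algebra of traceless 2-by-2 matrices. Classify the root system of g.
This is sl(2), which has dimension 2^2 - 1 = 3 and rank 2 - 1 = 1 (a Cartan subalgebra is the diagonal traceless matrices). In the classification of classical Lie algebras, the special linear algebra sl(n+1) has type A_n; here n = 1, so the Dynkin diagram is a chain of 1 nodes with single edges (A_1). Hence the type is A_1.

A_1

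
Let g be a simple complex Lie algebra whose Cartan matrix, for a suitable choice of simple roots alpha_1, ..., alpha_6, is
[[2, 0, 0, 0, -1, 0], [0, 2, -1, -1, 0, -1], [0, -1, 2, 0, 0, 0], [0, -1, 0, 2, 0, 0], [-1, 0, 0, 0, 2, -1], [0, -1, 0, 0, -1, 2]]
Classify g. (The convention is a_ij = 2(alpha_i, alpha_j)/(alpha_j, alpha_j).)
D_6

The matrix has rank 6 with 2's on the diagonal. Reading the off-diagonal entries as Dynkin edges (a single edge where a_ij = a_ji = -1; a double or triple edge where a_ij * a_ji = 2 or 3), the diagram is a chain of 4 nodes with a fork of two nodes at one end (D_6). One simple-root ordering that puts it in standard form is (alpha_1, alpha_5, alpha_6, alpha_2, alpha_4, alpha_3). So the algebra is type D_6, i.e. so(12).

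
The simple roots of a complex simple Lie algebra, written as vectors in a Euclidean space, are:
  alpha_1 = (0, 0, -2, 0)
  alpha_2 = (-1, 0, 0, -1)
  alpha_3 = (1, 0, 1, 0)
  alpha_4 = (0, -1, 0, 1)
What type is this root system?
type C_4

Compute the Cartan integers a_ij = 2(alpha_i, alpha_j)/(alpha_j, alpha_j); the resulting 4x4 Cartan matrix is
[[2, 0, -2, 0], [0, 2, -1, -1], [-1, -1, 2, 0], [0, -1, 0, 2]].
The roots have two lengths (squared-length ratio 2:1); the short ones are alpha_{2,3,4}. The associated Dynkin diagram is a chain of 4 nodes with a double edge at one end; the terminal node there is the unique long simple root (C_4), so the type is C_4 (the algebra sp(8)).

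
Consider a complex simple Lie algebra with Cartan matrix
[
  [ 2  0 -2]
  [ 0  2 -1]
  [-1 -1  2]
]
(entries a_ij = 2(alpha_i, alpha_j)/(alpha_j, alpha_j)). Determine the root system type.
The matrix has rank 3 with 2's on the diagonal. Reading the off-diagonal entries as Dynkin edges (a single edge where a_ij = a_ji = -1; a double or triple edge where a_ij * a_ji = 2 or 3), the diagram is a chain of 3 nodes with a double edge at one end; the terminal node there is the unique long simple root (C_3). One simple-root ordering that puts it in standard form is (alpha_2, alpha_3, alpha_1). So the algebra is type C_3, i.e. sp(6).

C_3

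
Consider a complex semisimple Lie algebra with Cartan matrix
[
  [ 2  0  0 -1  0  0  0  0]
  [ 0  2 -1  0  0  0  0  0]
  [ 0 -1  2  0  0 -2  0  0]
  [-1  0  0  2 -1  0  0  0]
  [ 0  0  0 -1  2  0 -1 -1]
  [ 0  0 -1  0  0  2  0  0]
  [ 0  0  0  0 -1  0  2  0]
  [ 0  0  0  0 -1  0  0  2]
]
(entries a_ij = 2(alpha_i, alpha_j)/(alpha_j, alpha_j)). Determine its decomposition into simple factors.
The diagram associated to this matrix has two connected components: the simple roots {alpha_2, alpha_3, alpha_6} form a chain of 3 nodes with a double edge at one end; the terminal node there is the unique short simple root (B_3), and {alpha_1, alpha_4, alpha_5, alpha_7, alpha_8} form a chain of 3 nodes with a fork of two nodes at one end (D_5). A semisimple Lie algebra decomposes uniquely as the direct sum of simple ideals, one per connected component of its Dynkin diagram, so g ≅ B_3 ⊕ D_5 (dimension 21 + 45 = 66).

B3 ⊕ D5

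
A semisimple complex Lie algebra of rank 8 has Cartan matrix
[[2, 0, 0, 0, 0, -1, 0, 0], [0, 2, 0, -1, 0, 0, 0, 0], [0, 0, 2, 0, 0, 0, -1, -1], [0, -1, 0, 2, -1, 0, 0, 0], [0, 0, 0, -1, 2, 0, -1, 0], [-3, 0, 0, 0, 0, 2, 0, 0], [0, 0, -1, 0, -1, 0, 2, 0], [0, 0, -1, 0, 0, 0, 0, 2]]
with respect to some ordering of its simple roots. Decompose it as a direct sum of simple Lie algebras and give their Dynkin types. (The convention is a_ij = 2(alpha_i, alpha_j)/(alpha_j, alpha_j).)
The diagram associated to this matrix has two connected components: the simple roots {alpha_2, alpha_3, alpha_4, alpha_5, alpha_7, alpha_8} form a chain of 6 nodes with single edges (A_6), and {alpha_1, alpha_6} form two nodes joined by a triple edge (G_2). A semisimple Lie algebra decomposes uniquely as the direct sum of simple ideals, one per connected component of its Dynkin diagram, so g ≅ A_6 ⊕ G_2 (dimension 48 + 14 = 62).

A_6 (sl(7)) ⊕ G_2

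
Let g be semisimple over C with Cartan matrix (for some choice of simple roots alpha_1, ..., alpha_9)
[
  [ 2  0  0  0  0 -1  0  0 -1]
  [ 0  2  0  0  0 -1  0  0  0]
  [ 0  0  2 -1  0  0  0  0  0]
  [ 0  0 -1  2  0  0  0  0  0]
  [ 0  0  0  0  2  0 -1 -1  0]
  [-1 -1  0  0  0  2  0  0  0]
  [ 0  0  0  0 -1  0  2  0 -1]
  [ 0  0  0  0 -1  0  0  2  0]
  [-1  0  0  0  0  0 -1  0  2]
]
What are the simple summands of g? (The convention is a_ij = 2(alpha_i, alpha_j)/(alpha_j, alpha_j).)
The diagram associated to this matrix has two connected components: the simple roots {alpha_3, alpha_4} form a chain of 2 nodes with single edges (A_2), and {alpha_1, alpha_2, alpha_5, alpha_6, alpha_7, alpha_8, alpha_9} form a chain of 7 nodes with single edges (A_7). A semisimple Lie algebra decomposes uniquely as the direct sum of simple ideals, one per connected component of its Dynkin diagram, so g ≅ A_2 ⊕ A_7 (dimension 8 + 63 = 71).

A_2 ⊕ A_7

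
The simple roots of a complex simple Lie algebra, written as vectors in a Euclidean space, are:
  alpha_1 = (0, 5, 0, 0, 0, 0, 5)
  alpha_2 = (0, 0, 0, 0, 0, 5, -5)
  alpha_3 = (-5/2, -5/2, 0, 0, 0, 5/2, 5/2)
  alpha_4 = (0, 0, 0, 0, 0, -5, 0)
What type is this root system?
Compute the Cartan integers a_ij = 2(alpha_i, alpha_j)/(alpha_j, alpha_j); the resulting 4x4 Cartan matrix is
[[2, -1, 0, 0], [-1, 2, 0, -2], [0, 0, 2, -1], [0, -1, -1, 2]].
The roots have two lengths (squared-length ratio 2:1); the short ones are alpha_{3,4}. The associated Dynkin diagram is a chain of 4 nodes with a double edge between the middle two (F_4), so the type is F_4.

type F_4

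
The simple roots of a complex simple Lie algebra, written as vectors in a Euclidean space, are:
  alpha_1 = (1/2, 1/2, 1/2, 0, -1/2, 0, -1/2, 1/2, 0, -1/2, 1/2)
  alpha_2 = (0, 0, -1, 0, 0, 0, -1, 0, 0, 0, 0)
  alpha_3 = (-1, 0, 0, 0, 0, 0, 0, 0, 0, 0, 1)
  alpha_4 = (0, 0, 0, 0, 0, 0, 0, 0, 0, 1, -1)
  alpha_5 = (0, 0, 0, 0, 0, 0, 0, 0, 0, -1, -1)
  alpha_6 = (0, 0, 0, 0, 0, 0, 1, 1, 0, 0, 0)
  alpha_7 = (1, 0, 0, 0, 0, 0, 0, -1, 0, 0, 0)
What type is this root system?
Compute the Cartan integers a_ij = 2(alpha_i, alpha_j)/(alpha_j, alpha_j); the resulting 7x7 Cartan matrix is
[[2, 0, 0, -1, 0, 0, 0], [0, 2, 0, 0, 0, -1, 0], [0, 0, 2, -1, -1, 0, -1], [-1, 0, -1, 2, 0, 0, 0], [0, 0, -1, 0, 2, 0, 0], [0, -1, 0, 0, 0, 2, -1], [0, 0, -1, 0, 0, -1, 2]].
All simple roots have the same length, so the diagram is simply laced. The associated Dynkin diagram is a chain of 6 nodes with one extra node attached to the third node from one end (E_7), so the type is E_7.

E7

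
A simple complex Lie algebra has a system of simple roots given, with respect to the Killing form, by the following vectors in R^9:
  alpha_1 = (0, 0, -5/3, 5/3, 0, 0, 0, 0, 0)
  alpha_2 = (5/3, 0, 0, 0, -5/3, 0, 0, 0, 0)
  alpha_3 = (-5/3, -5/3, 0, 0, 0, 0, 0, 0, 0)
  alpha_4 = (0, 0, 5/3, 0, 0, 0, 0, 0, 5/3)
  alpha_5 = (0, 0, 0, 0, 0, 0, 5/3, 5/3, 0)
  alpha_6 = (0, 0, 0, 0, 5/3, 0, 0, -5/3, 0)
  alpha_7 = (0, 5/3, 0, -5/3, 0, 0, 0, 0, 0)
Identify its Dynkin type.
A_7 (sl(8))

Compute the Cartan integers a_ij = 2(alpha_i, alpha_j)/(alpha_j, alpha_j); the resulting 7x7 Cartan matrix is
[[2, 0, 0, -1, 0, 0, -1], [0, 2, -1, 0, 0, -1, 0], [0, -1, 2, 0, 0, 0, -1], [-1, 0, 0, 2, 0, 0, 0], [0, 0, 0, 0, 2, -1, 0], [0, -1, 0, 0, -1, 2, 0], [-1, 0, -1, 0, 0, 0, 2]].
All simple roots have the same length, so the diagram is simply laced. The associated Dynkin diagram is a chain of 7 nodes with single edges (A_7), so the type is A_7 (the algebra sl(8)).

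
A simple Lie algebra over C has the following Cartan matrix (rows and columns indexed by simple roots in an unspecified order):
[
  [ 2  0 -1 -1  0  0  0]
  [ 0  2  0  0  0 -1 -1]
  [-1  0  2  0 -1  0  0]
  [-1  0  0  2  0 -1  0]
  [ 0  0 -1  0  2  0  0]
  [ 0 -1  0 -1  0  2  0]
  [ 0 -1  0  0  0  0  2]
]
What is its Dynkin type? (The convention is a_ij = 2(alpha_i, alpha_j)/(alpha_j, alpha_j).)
A_7

The matrix has rank 7 with 2's on the diagonal. Reading the off-diagonal entries as Dynkin edges (a single edge where a_ij = a_ji = -1; a double or triple edge where a_ij * a_ji = 2 or 3), the diagram is a chain of 7 nodes with single edges (A_7). One simple-root ordering that puts it in standard form is (alpha_7, alpha_2, alpha_6, alpha_4, alpha_1, alpha_3, alpha_5). So the algebra is type A_7, i.e. sl(8).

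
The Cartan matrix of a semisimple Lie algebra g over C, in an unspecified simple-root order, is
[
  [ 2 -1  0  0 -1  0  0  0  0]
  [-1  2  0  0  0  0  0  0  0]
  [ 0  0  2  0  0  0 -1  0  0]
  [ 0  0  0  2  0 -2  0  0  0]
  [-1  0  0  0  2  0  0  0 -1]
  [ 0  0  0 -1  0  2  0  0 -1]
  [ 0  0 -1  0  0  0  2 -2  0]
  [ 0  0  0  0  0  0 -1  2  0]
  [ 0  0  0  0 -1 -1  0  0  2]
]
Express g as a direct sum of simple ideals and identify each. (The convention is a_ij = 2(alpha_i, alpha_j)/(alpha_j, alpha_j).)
B_3 ⊕ C_6

The diagram associated to this matrix has two connected components: the simple roots {alpha_3, alpha_7, alpha_8} form a chain of 3 nodes with a double edge at one end; the terminal node there is the unique short simple root (B_3), and {alpha_1, alpha_2, alpha_4, alpha_5, alpha_6, alpha_9} form a chain of 6 nodes with a double edge at one end; the terminal node there is the unique long simple root (C_6). A semisimple Lie algebra decomposes uniquely as the direct sum of simple ideals, one per connected component of its Dynkin diagram, so g ≅ B_3 ⊕ C_6 (dimension 21 + 78 = 99).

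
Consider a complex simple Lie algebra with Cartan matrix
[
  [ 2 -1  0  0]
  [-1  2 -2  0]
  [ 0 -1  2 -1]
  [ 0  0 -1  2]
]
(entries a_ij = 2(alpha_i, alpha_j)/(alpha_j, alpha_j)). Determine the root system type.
F_4

The matrix has rank 4 with 2's on the diagonal. Reading the off-diagonal entries as Dynkin edges (a single edge where a_ij = a_ji = -1; a double or triple edge where a_ij * a_ji = 2 or 3), the diagram is a chain of 4 nodes with a double edge between the middle two (F_4). One simple-root ordering that puts it in standard form is (alpha_1, alpha_2, alpha_3, alpha_4). So the algebra is type F_4.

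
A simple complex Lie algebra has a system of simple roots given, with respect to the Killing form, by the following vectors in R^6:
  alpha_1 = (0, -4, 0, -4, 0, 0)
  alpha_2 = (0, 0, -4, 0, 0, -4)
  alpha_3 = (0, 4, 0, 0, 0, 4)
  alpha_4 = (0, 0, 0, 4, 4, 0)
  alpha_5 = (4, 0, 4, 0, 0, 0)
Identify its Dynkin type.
A_5

Compute the Cartan integers a_ij = 2(alpha_i, alpha_j)/(alpha_j, alpha_j); the resulting 5x5 Cartan matrix is
[[2, 0, -1, -1, 0], [0, 2, -1, 0, -1], [-1, -1, 2, 0, 0], [-1, 0, 0, 2, 0], [0, -1, 0, 0, 2]].
All simple roots have the same length, so the diagram is simply laced. The associated Dynkin diagram is a chain of 5 nodes with single edges (A_5), so the type is A_5 (the algebra sl(6)).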